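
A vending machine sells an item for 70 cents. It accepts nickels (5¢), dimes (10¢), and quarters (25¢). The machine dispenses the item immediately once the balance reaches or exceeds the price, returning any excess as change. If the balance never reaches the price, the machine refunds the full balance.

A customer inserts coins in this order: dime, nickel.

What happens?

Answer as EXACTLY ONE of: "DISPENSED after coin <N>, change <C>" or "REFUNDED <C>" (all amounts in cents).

Price: 70¢
Coin 1 (dime, 10¢): balance = 10¢
Coin 2 (nickel, 5¢): balance = 15¢
All coins inserted, balance 15¢ < price 70¢ → REFUND 15¢

Answer: REFUNDED 15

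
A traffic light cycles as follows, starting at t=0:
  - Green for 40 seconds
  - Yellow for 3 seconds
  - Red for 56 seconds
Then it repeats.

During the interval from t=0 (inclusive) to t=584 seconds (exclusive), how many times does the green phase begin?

Answer: 6

Derivation:
Cycle = 40+3+56 = 99s
green phase starts at t = k*99 + 0 for k=0,1,2,...
Need k*99+0 < 584 → k < 5.899
k ∈ {0, ..., 5} → 6 starts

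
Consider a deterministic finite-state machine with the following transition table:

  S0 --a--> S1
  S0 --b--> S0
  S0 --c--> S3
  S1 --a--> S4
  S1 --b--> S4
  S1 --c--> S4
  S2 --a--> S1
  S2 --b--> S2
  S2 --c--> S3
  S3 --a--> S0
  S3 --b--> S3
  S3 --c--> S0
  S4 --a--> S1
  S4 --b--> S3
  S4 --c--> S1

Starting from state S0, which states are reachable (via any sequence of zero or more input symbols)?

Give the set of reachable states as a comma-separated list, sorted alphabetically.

BFS from S0:
  visit S0: S0--a-->S1 (new), S0--b-->S0 (seen), S0--c-->S3 (new)
  visit S1: S1--a-->S4 (new), S1--b-->S4 (seen), S1--c-->S4 (seen)
  visit S3: S3--a-->S0 (seen), S3--b-->S3 (seen), S3--c-->S0 (seen)
  visit S4: S4--a-->S1 (seen), S4--b-->S3 (seen), S4--c-->S1 (seen)

Answer: S0, S1, S3, S4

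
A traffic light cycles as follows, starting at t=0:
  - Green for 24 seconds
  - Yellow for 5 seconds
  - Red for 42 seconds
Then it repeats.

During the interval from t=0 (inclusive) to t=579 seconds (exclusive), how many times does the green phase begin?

Answer: 9

Derivation:
Cycle = 24+5+42 = 71s
green phase starts at t = k*71 + 0 for k=0,1,2,...
Need k*71+0 < 579 → k < 8.155
k ∈ {0, ..., 8} → 9 starts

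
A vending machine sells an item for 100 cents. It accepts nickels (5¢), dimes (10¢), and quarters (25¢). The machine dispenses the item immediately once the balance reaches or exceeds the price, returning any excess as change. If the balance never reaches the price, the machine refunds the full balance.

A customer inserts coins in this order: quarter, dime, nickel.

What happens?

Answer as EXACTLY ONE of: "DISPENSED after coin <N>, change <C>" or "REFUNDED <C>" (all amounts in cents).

Price: 100¢
Coin 1 (quarter, 25¢): balance = 25¢
Coin 2 (dime, 10¢): balance = 35¢
Coin 3 (nickel, 5¢): balance = 40¢
All coins inserted, balance 40¢ < price 100¢ → REFUND 40¢

Answer: REFUNDED 40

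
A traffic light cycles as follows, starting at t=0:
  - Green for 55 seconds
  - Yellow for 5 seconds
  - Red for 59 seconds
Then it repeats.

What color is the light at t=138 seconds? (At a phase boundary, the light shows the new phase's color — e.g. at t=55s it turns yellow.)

Cycle length = 55 + 5 + 59 = 119s
t = 138, phase_t = 138 mod 119 = 19
19 < 55 (green end) → GREEN

Answer: green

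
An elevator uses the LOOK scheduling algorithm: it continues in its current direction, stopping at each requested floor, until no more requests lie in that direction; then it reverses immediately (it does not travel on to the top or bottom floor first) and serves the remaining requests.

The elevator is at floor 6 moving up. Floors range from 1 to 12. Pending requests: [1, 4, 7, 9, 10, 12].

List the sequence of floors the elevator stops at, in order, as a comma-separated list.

Answer: 7, 9, 10, 12, 4, 1

Derivation:
Current: 6, moving UP
Serve above first (ascending): [7, 9, 10, 12]
Then reverse, serve below (descending): [4, 1]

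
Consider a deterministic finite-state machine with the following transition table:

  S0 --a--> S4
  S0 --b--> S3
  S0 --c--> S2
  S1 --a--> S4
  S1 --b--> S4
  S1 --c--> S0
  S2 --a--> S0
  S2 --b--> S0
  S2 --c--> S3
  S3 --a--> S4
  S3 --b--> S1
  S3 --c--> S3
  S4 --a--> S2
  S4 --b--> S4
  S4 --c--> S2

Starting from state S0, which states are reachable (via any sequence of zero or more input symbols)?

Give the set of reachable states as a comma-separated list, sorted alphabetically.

BFS from S0:
  visit S0: S0--a-->S4 (new), S0--b-->S3 (new), S0--c-->S2 (new)
  visit S4: S4--a-->S2 (seen), S4--b-->S4 (seen), S4--c-->S2 (seen)
  visit S3: S3--a-->S4 (seen), S3--b-->S1 (new), S3--c-->S3 (seen)
  visit S2: S2--a-->S0 (seen), S2--b-->S0 (seen), S2--c-->S3 (seen)
  visit S1: S1--a-->S4 (seen), S1--b-->S4 (seen), S1--c-->S0 (seen)

Answer: S0, S1, S2, S3, S4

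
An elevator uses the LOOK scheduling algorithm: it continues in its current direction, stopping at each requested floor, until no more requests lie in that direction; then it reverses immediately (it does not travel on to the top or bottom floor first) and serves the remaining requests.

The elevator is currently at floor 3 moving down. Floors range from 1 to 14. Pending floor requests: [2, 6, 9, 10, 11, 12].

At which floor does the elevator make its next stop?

Answer: 2

Derivation:
Current floor: 3, direction: down
Requests above: [6, 9, 10, 11, 12]
Requests below: [2]
Moving down and requests lie below → nearest below is max([2]) = 2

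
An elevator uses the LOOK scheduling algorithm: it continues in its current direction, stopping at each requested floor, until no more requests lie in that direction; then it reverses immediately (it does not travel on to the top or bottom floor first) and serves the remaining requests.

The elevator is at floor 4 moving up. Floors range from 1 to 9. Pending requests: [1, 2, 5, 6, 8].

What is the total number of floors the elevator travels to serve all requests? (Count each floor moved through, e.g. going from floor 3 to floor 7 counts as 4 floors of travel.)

Answer: 11

Derivation:
Start at floor 4 moving up, LOOK stop order: [5, 6, 8, 2, 1]
  4 → 5: |5-4| = 1, total = 1
  5 → 6: |6-5| = 1, total = 2
  6 → 8: |8-6| = 2, total = 4
  8 → 2: |2-8| = 6, total = 10
  2 → 1: |1-2| = 1, total = 11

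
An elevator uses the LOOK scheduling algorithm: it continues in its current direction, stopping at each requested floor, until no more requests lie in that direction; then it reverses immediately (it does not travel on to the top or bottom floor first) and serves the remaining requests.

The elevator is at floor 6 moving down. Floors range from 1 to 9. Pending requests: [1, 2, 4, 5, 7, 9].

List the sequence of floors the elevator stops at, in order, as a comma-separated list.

Answer: 5, 4, 2, 1, 7, 9

Derivation:
Current: 6, moving DOWN
Serve below first (descending): [5, 4, 2, 1]
Then reverse, serve above (ascending): [7, 9]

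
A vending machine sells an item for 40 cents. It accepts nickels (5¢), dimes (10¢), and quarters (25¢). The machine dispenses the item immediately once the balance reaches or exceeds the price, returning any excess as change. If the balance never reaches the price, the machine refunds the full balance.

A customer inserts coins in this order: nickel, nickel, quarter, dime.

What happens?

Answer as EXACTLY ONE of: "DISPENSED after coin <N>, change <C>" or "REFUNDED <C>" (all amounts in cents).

Answer: DISPENSED after coin 4, change 5

Derivation:
Price: 40¢
Coin 1 (nickel, 5¢): balance = 5¢
Coin 2 (nickel, 5¢): balance = 10¢
Coin 3 (quarter, 25¢): balance = 35¢
Coin 4 (dime, 10¢): balance = 45¢
  → balance >= price → DISPENSE, change = 45 - 40 = 5¢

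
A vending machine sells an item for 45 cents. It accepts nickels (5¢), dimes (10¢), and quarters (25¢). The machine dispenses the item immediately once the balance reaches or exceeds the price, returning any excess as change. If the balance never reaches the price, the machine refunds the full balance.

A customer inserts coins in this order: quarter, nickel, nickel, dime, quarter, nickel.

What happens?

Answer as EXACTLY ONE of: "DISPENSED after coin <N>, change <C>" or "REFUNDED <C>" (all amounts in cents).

Price: 45¢
Coin 1 (quarter, 25¢): balance = 25¢
Coin 2 (nickel, 5¢): balance = 30¢
Coin 3 (nickel, 5¢): balance = 35¢
Coin 4 (dime, 10¢): balance = 45¢
  → balance >= price → DISPENSE, change = 45 - 45 = 0¢

Answer: DISPENSED after coin 4, change 0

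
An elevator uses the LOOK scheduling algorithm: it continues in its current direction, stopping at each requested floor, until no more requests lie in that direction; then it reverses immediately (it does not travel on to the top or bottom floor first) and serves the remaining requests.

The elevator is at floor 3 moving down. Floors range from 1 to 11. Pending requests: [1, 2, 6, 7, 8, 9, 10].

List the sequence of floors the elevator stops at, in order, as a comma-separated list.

Answer: 2, 1, 6, 7, 8, 9, 10

Derivation:
Current: 3, moving DOWN
Serve below first (descending): [2, 1]
Then reverse, serve above (ascending): [6, 7, 8, 9, 10]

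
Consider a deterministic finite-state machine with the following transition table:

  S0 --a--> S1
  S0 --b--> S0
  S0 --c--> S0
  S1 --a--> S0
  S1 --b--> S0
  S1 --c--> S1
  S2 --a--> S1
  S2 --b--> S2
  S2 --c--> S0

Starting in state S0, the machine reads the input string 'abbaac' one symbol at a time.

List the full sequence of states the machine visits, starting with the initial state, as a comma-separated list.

Answer: S0, S1, S0, S0, S1, S0, S0

Derivation:
Start: S0
  read 'a': S0 --a--> S1
  read 'b': S1 --b--> S0
  read 'b': S0 --b--> S0
  read 'a': S0 --a--> S1
  read 'a': S1 --a--> S0
  read 'c': S0 --c--> S0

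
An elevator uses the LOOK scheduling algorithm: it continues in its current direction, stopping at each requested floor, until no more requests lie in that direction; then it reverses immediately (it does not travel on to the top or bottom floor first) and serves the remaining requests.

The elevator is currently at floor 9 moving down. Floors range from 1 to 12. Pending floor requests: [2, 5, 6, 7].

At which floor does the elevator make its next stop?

Current floor: 9, direction: down
Requests above: []
Requests below: [2, 5, 6, 7]
Moving down and requests lie below → nearest below is max([2, 5, 6, 7]) = 7

Answer: 7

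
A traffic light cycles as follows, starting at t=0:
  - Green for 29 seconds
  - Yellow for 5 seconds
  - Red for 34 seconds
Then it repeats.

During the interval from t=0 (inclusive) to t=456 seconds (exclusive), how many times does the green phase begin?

Answer: 7

Derivation:
Cycle = 29+5+34 = 68s
green phase starts at t = k*68 + 0 for k=0,1,2,...
Need k*68+0 < 456 → k < 6.706
k ∈ {0, ..., 6} → 7 starts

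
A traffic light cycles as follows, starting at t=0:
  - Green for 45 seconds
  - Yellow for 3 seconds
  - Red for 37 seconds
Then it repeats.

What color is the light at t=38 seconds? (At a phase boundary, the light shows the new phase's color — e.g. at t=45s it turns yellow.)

Cycle length = 45 + 3 + 37 = 85s
t = 38, phase_t = 38 mod 85 = 38
38 < 45 (green end) → GREEN

Answer: green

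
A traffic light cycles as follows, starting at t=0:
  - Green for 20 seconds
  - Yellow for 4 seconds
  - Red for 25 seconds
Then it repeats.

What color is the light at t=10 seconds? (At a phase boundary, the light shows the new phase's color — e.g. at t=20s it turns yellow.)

Answer: green

Derivation:
Cycle length = 20 + 4 + 25 = 49s
t = 10, phase_t = 10 mod 49 = 10
10 < 20 (green end) → GREEN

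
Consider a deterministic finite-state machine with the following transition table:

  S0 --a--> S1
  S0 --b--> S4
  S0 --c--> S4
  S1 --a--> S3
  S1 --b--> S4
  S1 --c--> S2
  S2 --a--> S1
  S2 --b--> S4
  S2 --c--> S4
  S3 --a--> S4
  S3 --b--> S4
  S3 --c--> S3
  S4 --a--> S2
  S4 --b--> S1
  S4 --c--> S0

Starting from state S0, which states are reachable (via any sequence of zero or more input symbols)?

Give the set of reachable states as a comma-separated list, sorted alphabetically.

Answer: S0, S1, S2, S3, S4

Derivation:
BFS from S0:
  visit S0: S0--a-->S1 (new), S0--b-->S4 (new), S0--c-->S4 (seen)
  visit S1: S1--a-->S3 (new), S1--b-->S4 (seen), S1--c-->S2 (new)
  visit S4: S4--a-->S2 (seen), S4--b-->S1 (seen), S4--c-->S0 (seen)
  visit S3: S3--a-->S4 (seen), S3--b-->S4 (seen), S3--c-->S3 (seen)
  visit S2: S2--a-->S1 (seen), S2--b-->S4 (seen), S2--c-->S4 (seen)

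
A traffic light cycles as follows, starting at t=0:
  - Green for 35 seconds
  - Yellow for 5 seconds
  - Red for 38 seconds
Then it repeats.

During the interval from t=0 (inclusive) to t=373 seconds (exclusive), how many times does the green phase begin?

Cycle = 35+5+38 = 78s
green phase starts at t = k*78 + 0 for k=0,1,2,...
Need k*78+0 < 373 → k < 4.782
k ∈ {0, ..., 4} → 5 starts

Answer: 5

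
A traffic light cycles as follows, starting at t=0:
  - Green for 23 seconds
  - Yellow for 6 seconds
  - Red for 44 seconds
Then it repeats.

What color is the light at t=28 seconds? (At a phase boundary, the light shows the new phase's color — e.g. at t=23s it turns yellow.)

Cycle length = 23 + 6 + 44 = 73s
t = 28, phase_t = 28 mod 73 = 28
23 <= 28 < 29 (yellow end) → YELLOW

Answer: yellow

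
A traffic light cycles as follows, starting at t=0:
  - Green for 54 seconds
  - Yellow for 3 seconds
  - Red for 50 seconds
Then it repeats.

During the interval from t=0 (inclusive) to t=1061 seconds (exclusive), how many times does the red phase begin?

Answer: 10

Derivation:
Cycle = 54+3+50 = 107s
red phase starts at t = k*107 + 57 for k=0,1,2,...
Need k*107+57 < 1061 → k < 9.383
k ∈ {0, ..., 9} → 10 starts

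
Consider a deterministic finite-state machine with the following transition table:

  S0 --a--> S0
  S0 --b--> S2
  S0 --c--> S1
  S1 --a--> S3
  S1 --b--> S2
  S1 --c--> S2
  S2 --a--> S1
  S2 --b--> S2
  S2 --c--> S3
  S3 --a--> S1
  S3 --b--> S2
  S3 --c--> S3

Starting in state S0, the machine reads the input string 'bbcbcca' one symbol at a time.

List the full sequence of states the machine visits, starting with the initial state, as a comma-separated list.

Start: S0
  read 'b': S0 --b--> S2
  read 'b': S2 --b--> S2
  read 'c': S2 --c--> S3
  read 'b': S3 --b--> S2
  read 'c': S2 --c--> S3
  read 'c': S3 --c--> S3
  read 'a': S3 --a--> S1

Answer: S0, S2, S2, S3, S2, S3, S3, S1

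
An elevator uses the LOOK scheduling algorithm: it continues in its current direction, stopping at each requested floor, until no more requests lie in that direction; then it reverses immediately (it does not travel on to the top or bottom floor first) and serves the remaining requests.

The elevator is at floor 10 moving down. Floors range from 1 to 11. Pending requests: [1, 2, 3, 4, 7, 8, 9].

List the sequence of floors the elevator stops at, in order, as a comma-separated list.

Answer: 9, 8, 7, 4, 3, 2, 1

Derivation:
Current: 10, moving DOWN
Serve below first (descending): [9, 8, 7, 4, 3, 2, 1]
Then reverse, serve above (ascending): []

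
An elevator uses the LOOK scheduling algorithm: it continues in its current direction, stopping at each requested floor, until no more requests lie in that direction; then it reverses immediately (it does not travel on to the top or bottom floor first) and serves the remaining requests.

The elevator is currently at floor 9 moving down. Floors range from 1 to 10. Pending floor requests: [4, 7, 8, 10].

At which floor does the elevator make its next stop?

Answer: 8

Derivation:
Current floor: 9, direction: down
Requests above: [10]
Requests below: [4, 7, 8]
Moving down and requests lie below → nearest below is max([4, 7, 8]) = 8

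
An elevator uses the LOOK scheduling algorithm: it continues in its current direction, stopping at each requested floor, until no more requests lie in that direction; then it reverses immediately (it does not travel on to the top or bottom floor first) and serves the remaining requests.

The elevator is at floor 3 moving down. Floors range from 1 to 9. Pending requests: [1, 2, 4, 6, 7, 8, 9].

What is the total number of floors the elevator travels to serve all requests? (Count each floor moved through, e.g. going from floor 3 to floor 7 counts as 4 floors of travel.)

Answer: 10

Derivation:
Start at floor 3 moving down, LOOK stop order: [2, 1, 4, 6, 7, 8, 9]
  3 → 2: |2-3| = 1, total = 1
  2 → 1: |1-2| = 1, total = 2
  1 → 4: |4-1| = 3, total = 5
  4 → 6: |6-4| = 2, total = 7
  6 → 7: |7-6| = 1, total = 8
  7 → 8: |8-7| = 1, total = 9
  8 → 9: |9-8| = 1, total = 10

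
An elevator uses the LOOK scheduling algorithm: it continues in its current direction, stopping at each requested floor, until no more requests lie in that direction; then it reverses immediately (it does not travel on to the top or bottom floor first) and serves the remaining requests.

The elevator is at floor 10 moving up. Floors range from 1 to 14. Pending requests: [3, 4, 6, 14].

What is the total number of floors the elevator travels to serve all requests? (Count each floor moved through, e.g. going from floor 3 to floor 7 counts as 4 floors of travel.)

Start at floor 10 moving up, LOOK stop order: [14, 6, 4, 3]
  10 → 14: |14-10| = 4, total = 4
  14 → 6: |6-14| = 8, total = 12
  6 → 4: |4-6| = 2, total = 14
  4 → 3: |3-4| = 1, total = 15

Answer: 15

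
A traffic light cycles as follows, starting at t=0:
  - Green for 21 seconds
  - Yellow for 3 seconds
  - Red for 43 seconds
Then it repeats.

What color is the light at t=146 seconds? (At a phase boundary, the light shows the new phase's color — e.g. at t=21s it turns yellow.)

Answer: green

Derivation:
Cycle length = 21 + 3 + 43 = 67s
t = 146, phase_t = 146 mod 67 = 12
12 < 21 (green end) → GREEN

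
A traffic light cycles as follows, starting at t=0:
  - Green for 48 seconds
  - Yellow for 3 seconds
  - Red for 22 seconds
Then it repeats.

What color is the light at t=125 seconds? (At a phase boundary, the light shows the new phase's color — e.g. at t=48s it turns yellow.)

Cycle length = 48 + 3 + 22 = 73s
t = 125, phase_t = 125 mod 73 = 52
52 >= 51 → RED

Answer: red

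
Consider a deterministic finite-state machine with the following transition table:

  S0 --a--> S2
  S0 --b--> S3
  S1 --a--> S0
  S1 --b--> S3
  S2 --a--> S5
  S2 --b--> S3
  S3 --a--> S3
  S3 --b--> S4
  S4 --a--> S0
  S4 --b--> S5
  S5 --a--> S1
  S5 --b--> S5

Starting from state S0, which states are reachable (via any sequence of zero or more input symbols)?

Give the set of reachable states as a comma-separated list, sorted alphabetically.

BFS from S0:
  visit S0: S0--a-->S2 (new), S0--b-->S3 (new)
  visit S2: S2--a-->S5 (new), S2--b-->S3 (seen)
  visit S3: S3--a-->S3 (seen), S3--b-->S4 (new)
  visit S5: S5--a-->S1 (new), S5--b-->S5 (seen)
  visit S4: S4--a-->S0 (seen), S4--b-->S5 (seen)
  visit S1: S1--a-->S0 (seen), S1--b-->S3 (seen)

Answer: S0, S1, S2, S3, S4, S5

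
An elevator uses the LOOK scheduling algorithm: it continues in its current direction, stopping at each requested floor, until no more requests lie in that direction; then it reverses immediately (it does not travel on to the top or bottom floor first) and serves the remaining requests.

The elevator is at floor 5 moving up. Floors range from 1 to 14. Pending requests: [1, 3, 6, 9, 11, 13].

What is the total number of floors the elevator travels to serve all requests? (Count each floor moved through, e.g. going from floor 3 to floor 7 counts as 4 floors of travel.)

Start at floor 5 moving up, LOOK stop order: [6, 9, 11, 13, 3, 1]
  5 → 6: |6-5| = 1, total = 1
  6 → 9: |9-6| = 3, total = 4
  9 → 11: |11-9| = 2, total = 6
  11 → 13: |13-11| = 2, total = 8
  13 → 3: |3-13| = 10, total = 18
  3 → 1: |1-3| = 2, total = 20

Answer: 20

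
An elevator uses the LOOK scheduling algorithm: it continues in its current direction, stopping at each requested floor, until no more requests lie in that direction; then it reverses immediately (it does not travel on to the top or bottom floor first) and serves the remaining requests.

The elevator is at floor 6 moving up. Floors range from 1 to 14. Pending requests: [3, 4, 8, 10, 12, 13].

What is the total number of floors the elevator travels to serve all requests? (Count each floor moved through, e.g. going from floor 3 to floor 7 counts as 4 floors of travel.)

Answer: 17

Derivation:
Start at floor 6 moving up, LOOK stop order: [8, 10, 12, 13, 4, 3]
  6 → 8: |8-6| = 2, total = 2
  8 → 10: |10-8| = 2, total = 4
  10 → 12: |12-10| = 2, total = 6
  12 → 13: |13-12| = 1, total = 7
  13 → 4: |4-13| = 9, total = 16
  4 → 3: |3-4| = 1, total = 17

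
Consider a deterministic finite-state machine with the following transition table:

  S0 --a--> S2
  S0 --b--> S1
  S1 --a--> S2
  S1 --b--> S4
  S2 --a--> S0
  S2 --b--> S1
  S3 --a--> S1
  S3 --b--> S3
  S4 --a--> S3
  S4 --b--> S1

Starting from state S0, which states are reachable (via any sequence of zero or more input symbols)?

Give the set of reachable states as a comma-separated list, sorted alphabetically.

BFS from S0:
  visit S0: S0--a-->S2 (new), S0--b-->S1 (new)
  visit S2: S2--a-->S0 (seen), S2--b-->S1 (seen)
  visit S1: S1--a-->S2 (seen), S1--b-->S4 (new)
  visit S4: S4--a-->S3 (new), S4--b-->S1 (seen)
  visit S3: S3--a-->S1 (seen), S3--b-->S3 (seen)

Answer: S0, S1, S2, S3, S4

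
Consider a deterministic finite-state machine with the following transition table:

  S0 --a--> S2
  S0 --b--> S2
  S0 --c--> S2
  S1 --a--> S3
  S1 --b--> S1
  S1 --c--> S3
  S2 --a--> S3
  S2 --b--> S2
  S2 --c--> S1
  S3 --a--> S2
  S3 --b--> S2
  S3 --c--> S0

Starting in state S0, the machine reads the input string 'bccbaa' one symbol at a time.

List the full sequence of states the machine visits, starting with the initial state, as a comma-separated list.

Start: S0
  read 'b': S0 --b--> S2
  read 'c': S2 --c--> S1
  read 'c': S1 --c--> S3
  read 'b': S3 --b--> S2
  read 'a': S2 --a--> S3
  read 'a': S3 --a--> S2

Answer: S0, S2, S1, S3, S2, S3, S2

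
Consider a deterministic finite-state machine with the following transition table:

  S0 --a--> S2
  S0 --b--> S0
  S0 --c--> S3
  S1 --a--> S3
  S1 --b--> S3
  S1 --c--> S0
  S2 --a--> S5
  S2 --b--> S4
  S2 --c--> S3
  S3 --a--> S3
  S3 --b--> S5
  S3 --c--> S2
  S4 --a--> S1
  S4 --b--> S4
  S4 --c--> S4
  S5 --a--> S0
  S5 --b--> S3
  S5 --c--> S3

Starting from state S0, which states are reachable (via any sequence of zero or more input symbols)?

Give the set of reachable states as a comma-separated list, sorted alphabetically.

Answer: S0, S1, S2, S3, S4, S5

Derivation:
BFS from S0:
  visit S0: S0--a-->S2 (new), S0--b-->S0 (seen), S0--c-->S3 (new)
  visit S2: S2--a-->S5 (new), S2--b-->S4 (new), S2--c-->S3 (seen)
  visit S3: S3--a-->S3 (seen), S3--b-->S5 (seen), S3--c-->S2 (seen)
  visit S5: S5--a-->S0 (seen), S5--b-->S3 (seen), S5--c-->S3 (seen)
  visit S4: S4--a-->S1 (new), S4--b-->S4 (seen), S4--c-->S4 (seen)
  visit S1: S1--a-->S3 (seen), S1--b-->S3 (seen), S1--c-->S0 (seen)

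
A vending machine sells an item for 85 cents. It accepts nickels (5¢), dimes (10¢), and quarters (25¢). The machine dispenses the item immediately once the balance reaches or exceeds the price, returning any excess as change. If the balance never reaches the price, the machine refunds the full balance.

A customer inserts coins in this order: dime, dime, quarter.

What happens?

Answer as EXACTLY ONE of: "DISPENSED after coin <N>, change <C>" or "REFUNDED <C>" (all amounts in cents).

Price: 85¢
Coin 1 (dime, 10¢): balance = 10¢
Coin 2 (dime, 10¢): balance = 20¢
Coin 3 (quarter, 25¢): balance = 45¢
All coins inserted, balance 45¢ < price 85¢ → REFUND 45¢

Answer: REFUNDED 45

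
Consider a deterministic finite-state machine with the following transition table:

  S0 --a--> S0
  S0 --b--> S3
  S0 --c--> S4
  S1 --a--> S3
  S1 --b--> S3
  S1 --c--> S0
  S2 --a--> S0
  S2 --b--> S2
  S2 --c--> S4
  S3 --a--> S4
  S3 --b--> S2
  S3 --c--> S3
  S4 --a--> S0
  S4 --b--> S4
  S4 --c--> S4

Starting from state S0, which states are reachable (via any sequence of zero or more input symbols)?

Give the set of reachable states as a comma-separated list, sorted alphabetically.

BFS from S0:
  visit S0: S0--a-->S0 (seen), S0--b-->S3 (new), S0--c-->S4 (new)
  visit S3: S3--a-->S4 (seen), S3--b-->S2 (new), S3--c-->S3 (seen)
  visit S4: S4--a-->S0 (seen), S4--b-->S4 (seen), S4--c-->S4 (seen)
  visit S2: S2--a-->S0 (seen), S2--b-->S2 (seen), S2--c-->S4 (seen)

Answer: S0, S2, S3, S4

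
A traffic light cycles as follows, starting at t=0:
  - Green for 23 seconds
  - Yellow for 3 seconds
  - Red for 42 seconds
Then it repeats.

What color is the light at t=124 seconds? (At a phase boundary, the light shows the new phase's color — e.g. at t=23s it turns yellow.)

Cycle length = 23 + 3 + 42 = 68s
t = 124, phase_t = 124 mod 68 = 56
56 >= 26 → RED

Answer: red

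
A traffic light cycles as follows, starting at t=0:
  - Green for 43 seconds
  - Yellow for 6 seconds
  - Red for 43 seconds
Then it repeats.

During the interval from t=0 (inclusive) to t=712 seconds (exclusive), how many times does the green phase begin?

Answer: 8

Derivation:
Cycle = 43+6+43 = 92s
green phase starts at t = k*92 + 0 for k=0,1,2,...
Need k*92+0 < 712 → k < 7.739
k ∈ {0, ..., 7} → 8 starts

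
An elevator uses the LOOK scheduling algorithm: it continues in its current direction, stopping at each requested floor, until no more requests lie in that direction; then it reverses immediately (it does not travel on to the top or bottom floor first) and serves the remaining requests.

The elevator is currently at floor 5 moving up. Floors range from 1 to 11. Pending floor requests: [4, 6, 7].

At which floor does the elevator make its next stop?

Current floor: 5, direction: up
Requests above: [6, 7]
Requests below: [4]
Moving up and requests lie above → nearest above is min([6, 7]) = 6

Answer: 6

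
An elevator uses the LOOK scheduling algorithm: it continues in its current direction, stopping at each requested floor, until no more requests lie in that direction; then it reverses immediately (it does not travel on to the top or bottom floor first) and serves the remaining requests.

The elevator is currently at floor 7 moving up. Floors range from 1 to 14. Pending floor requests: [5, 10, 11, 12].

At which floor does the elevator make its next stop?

Answer: 10

Derivation:
Current floor: 7, direction: up
Requests above: [10, 11, 12]
Requests below: [5]
Moving up and requests lie above → nearest above is min([10, 11, 12]) = 10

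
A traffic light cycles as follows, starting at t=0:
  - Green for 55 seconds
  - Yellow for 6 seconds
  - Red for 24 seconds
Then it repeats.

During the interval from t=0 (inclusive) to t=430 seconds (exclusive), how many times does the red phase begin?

Cycle = 55+6+24 = 85s
red phase starts at t = k*85 + 61 for k=0,1,2,...
Need k*85+61 < 430 → k < 4.341
k ∈ {0, ..., 4} → 5 starts

Answer: 5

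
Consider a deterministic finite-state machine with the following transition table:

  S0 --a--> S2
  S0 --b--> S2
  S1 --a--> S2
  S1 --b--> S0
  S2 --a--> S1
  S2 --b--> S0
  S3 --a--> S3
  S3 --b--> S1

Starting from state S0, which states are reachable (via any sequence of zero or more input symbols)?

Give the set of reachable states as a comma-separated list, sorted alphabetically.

BFS from S0:
  visit S0: S0--a-->S2 (new), S0--b-->S2 (seen)
  visit S2: S2--a-->S1 (new), S2--b-->S0 (seen)
  visit S1: S1--a-->S2 (seen), S1--b-->S0 (seen)

Answer: S0, S1, S2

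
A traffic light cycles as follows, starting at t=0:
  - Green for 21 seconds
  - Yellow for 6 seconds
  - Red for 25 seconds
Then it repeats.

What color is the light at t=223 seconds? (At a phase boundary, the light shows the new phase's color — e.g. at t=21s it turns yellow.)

Cycle length = 21 + 6 + 25 = 52s
t = 223, phase_t = 223 mod 52 = 15
15 < 21 (green end) → GREEN

Answer: green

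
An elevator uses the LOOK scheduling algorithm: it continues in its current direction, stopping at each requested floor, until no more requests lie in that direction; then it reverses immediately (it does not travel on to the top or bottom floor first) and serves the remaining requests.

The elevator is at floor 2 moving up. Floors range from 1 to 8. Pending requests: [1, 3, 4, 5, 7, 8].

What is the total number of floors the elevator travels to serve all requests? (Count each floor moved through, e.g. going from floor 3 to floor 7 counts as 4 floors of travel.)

Start at floor 2 moving up, LOOK stop order: [3, 4, 5, 7, 8, 1]
  2 → 3: |3-2| = 1, total = 1
  3 → 4: |4-3| = 1, total = 2
  4 → 5: |5-4| = 1, total = 3
  5 → 7: |7-5| = 2, total = 5
  7 → 8: |8-7| = 1, total = 6
  8 → 1: |1-8| = 7, total = 13

Answer: 13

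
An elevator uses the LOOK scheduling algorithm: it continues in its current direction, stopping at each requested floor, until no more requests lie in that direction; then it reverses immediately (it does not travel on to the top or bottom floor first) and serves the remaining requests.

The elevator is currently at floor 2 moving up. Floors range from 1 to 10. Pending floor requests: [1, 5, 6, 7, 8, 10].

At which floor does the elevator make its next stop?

Answer: 5

Derivation:
Current floor: 2, direction: up
Requests above: [5, 6, 7, 8, 10]
Requests below: [1]
Moving up and requests lie above → nearest above is min([5, 6, 7, 8, 10]) = 5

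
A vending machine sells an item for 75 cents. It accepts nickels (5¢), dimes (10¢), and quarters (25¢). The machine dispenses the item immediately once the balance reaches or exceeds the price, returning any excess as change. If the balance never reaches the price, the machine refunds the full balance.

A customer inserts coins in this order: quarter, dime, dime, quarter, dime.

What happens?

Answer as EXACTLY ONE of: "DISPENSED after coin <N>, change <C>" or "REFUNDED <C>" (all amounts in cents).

Answer: DISPENSED after coin 5, change 5

Derivation:
Price: 75¢
Coin 1 (quarter, 25¢): balance = 25¢
Coin 2 (dime, 10¢): balance = 35¢
Coin 3 (dime, 10¢): balance = 45¢
Coin 4 (quarter, 25¢): balance = 70¢
Coin 5 (dime, 10¢): balance = 80¢
  → balance >= price → DISPENSE, change = 80 - 75 = 5¢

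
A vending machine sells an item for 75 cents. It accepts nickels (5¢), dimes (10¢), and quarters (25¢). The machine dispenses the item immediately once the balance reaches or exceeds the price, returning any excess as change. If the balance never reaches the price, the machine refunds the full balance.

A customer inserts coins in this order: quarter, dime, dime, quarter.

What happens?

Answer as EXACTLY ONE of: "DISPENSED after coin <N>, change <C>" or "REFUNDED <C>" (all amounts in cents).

Answer: REFUNDED 70

Derivation:
Price: 75¢
Coin 1 (quarter, 25¢): balance = 25¢
Coin 2 (dime, 10¢): balance = 35¢
Coin 3 (dime, 10¢): balance = 45¢
Coin 4 (quarter, 25¢): balance = 70¢
All coins inserted, balance 70¢ < price 75¢ → REFUND 70¢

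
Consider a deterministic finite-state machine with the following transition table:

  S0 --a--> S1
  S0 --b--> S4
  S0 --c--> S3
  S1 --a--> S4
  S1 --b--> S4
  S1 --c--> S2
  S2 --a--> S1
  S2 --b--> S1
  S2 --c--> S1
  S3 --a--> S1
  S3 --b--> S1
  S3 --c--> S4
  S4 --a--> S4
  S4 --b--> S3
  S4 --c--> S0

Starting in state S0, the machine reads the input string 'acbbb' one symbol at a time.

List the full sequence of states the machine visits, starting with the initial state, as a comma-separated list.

Start: S0
  read 'a': S0 --a--> S1
  read 'c': S1 --c--> S2
  read 'b': S2 --b--> S1
  read 'b': S1 --b--> S4
  read 'b': S4 --b--> S3

Answer: S0, S1, S2, S1, S4, S3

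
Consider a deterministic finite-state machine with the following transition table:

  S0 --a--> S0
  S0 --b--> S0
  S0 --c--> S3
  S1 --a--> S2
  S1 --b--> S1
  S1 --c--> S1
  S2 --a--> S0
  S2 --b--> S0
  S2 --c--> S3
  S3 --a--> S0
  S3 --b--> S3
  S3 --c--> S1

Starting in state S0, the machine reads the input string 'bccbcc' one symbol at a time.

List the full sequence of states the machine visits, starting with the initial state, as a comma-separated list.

Answer: S0, S0, S3, S1, S1, S1, S1

Derivation:
Start: S0
  read 'b': S0 --b--> S0
  read 'c': S0 --c--> S3
  read 'c': S3 --c--> S1
  read 'b': S1 --b--> S1
  read 'c': S1 --c--> S1
  read 'c': S1 --c--> S1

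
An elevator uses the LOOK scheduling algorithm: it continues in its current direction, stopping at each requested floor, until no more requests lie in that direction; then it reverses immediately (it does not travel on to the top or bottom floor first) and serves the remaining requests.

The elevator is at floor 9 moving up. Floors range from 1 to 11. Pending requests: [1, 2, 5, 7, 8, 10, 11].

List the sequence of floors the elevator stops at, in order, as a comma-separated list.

Answer: 10, 11, 8, 7, 5, 2, 1

Derivation:
Current: 9, moving UP
Serve above first (ascending): [10, 11]
Then reverse, serve below (descending): [8, 7, 5, 2, 1]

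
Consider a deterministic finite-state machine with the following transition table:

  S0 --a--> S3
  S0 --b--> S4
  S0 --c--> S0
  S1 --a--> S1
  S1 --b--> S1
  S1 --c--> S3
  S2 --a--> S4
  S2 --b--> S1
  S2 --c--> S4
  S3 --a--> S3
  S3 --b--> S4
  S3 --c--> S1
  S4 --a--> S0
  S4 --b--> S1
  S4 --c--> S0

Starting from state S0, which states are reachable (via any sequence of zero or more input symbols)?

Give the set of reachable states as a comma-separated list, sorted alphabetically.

Answer: S0, S1, S3, S4

Derivation:
BFS from S0:
  visit S0: S0--a-->S3 (new), S0--b-->S4 (new), S0--c-->S0 (seen)
  visit S3: S3--a-->S3 (seen), S3--b-->S4 (seen), S3--c-->S1 (new)
  visit S4: S4--a-->S0 (seen), S4--b-->S1 (seen), S4--c-->S0 (seen)
  visit S1: S1--a-->S1 (seen), S1--b-->S1 (seen), S1--c-->S3 (seen)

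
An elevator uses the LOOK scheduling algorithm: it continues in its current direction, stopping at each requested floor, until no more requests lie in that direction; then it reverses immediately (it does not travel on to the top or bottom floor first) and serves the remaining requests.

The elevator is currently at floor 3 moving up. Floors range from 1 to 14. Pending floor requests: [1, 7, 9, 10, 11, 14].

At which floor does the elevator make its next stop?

Current floor: 3, direction: up
Requests above: [7, 9, 10, 11, 14]
Requests below: [1]
Moving up and requests lie above → nearest above is min([7, 9, 10, 11, 14]) = 7

Answer: 7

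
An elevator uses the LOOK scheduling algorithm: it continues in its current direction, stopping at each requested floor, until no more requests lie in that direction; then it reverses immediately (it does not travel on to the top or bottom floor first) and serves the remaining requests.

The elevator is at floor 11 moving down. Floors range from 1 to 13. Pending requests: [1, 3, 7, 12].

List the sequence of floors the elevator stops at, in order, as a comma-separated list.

Current: 11, moving DOWN
Serve below first (descending): [7, 3, 1]
Then reverse, serve above (ascending): [12]

Answer: 7, 3, 1, 12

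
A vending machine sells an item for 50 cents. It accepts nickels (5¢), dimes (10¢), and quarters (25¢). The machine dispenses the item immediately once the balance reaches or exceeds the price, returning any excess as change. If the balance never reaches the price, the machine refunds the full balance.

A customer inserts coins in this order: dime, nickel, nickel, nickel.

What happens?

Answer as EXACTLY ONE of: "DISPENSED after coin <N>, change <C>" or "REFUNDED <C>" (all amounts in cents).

Price: 50¢
Coin 1 (dime, 10¢): balance = 10¢
Coin 2 (nickel, 5¢): balance = 15¢
Coin 3 (nickel, 5¢): balance = 20¢
Coin 4 (nickel, 5¢): balance = 25¢
All coins inserted, balance 25¢ < price 50¢ → REFUND 25¢

Answer: REFUNDED 25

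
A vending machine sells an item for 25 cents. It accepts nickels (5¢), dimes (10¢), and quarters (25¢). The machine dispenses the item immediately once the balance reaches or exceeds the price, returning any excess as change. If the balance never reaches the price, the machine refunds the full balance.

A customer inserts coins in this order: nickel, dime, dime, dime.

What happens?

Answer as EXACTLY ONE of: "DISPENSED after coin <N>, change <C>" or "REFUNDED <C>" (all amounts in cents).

Answer: DISPENSED after coin 3, change 0

Derivation:
Price: 25¢
Coin 1 (nickel, 5¢): balance = 5¢
Coin 2 (dime, 10¢): balance = 15¢
Coin 3 (dime, 10¢): balance = 25¢
  → balance >= price → DISPENSE, change = 25 - 25 = 0¢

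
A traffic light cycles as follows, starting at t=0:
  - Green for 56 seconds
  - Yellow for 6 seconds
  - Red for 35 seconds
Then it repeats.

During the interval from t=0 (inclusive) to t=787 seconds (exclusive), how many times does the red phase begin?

Cycle = 56+6+35 = 97s
red phase starts at t = k*97 + 62 for k=0,1,2,...
Need k*97+62 < 787 → k < 7.474
k ∈ {0, ..., 7} → 8 starts

Answer: 8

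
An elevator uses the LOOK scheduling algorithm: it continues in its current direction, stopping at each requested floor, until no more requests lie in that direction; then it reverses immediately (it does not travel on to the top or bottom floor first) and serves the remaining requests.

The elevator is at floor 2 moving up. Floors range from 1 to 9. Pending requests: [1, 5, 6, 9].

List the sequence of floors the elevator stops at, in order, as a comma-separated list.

Current: 2, moving UP
Serve above first (ascending): [5, 6, 9]
Then reverse, serve below (descending): [1]

Answer: 5, 6, 9, 1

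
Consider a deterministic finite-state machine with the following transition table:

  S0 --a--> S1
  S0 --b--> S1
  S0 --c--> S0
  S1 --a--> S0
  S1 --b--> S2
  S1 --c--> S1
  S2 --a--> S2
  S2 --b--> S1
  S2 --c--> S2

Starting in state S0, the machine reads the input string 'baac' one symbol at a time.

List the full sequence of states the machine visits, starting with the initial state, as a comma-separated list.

Answer: S0, S1, S0, S1, S1

Derivation:
Start: S0
  read 'b': S0 --b--> S1
  read 'a': S1 --a--> S0
  read 'a': S0 --a--> S1
  read 'c': S1 --c--> S1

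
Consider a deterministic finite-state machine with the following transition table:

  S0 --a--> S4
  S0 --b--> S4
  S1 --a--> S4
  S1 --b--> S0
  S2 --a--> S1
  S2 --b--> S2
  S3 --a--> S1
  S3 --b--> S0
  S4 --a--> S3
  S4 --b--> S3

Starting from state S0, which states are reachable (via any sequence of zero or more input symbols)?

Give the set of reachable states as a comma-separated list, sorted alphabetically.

BFS from S0:
  visit S0: S0--a-->S4 (new), S0--b-->S4 (seen)
  visit S4: S4--a-->S3 (new), S4--b-->S3 (seen)
  visit S3: S3--a-->S1 (new), S3--b-->S0 (seen)
  visit S1: S1--a-->S4 (seen), S1--b-->S0 (seen)

Answer: S0, S1, S3, S4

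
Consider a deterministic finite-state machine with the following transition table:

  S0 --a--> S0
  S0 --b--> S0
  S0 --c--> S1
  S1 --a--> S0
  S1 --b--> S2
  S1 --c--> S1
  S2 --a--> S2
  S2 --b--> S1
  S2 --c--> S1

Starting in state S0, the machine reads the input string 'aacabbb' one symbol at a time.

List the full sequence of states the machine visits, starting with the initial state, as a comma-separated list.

Answer: S0, S0, S0, S1, S0, S0, S0, S0

Derivation:
Start: S0
  read 'a': S0 --a--> S0
  read 'a': S0 --a--> S0
  read 'c': S0 --c--> S1
  read 'a': S1 --a--> S0
  read 'b': S0 --b--> S0
  read 'b': S0 --b--> S0
  read 'b': S0 --b--> S0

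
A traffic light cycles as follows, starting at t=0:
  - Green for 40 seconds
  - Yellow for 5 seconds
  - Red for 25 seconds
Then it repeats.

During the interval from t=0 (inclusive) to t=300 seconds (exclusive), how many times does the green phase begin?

Answer: 5

Derivation:
Cycle = 40+5+25 = 70s
green phase starts at t = k*70 + 0 for k=0,1,2,...
Need k*70+0 < 300 → k < 4.286
k ∈ {0, ..., 4} → 5 starts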